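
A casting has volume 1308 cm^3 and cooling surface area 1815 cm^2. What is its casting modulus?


Formula: Casting Modulus M = V / A
M = 1308 cm^3 / 1815 cm^2 = 0.7207 cm

Final answer: 0.7207 cm


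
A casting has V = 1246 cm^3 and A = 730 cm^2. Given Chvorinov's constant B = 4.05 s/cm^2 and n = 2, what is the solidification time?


Formula: t_s = B * (V/A)^n  (Chvorinov's rule, n=2)
Modulus M = V/A = 1246/730 = 1.706849 cm
M^2 = 1.706849^2 = 2.913334 cm^2
t_s = 4.05 * 2.913334 = 11.7990 s

Final answer: 11.7990 s


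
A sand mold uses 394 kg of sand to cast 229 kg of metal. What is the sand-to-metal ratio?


Formula: Sand-to-Metal Ratio = W_sand / W_metal
Ratio = 394 kg / 229 kg = 1.7205

Final answer: 1.7205


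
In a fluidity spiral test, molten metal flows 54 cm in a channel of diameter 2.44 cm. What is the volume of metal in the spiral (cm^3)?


Formula: V = pi * (d/2)^2 * L  (cylinder volume)
Radius = 2.44/2 = 1.22 cm
V = pi * 1.22^2 * 54 = 252.5011 cm^3

Answer: 252.5011 cm^3


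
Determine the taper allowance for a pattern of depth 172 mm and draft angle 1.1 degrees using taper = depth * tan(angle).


Formula: taper = depth * tan(draft_angle)
tan(1.1 deg) = 0.0192010
taper = 172 mm * 0.0192010 = 3.3026 mm

3.3026 mm


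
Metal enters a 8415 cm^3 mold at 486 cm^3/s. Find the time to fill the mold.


Formula: t_fill = V_mold / Q_flow
t = 8415 cm^3 / 486 cm^3/s = 17.3148 s

Answer: 17.3148 s


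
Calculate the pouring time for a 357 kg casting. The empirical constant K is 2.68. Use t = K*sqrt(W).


Formula: t = K * sqrt(W)
sqrt(W) = sqrt(357) = 18.89444
t = 2.68 * 18.89444 = 50.6371 s

Final answer: 50.6371 s


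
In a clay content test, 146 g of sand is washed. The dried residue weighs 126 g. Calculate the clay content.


Formula: Clay% = (W_total - W_washed) / W_total * 100
Clay mass = 146 - 126 = 20 g
Clay% = 20 / 146 * 100 = 13.6986%

Answer: 13.6986%


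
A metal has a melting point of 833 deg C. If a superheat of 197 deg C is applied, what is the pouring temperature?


Formula: T_pour = T_melt + Superheat
T_pour = 833 + 197 = 1030 deg C

Final answer: 1030 deg C


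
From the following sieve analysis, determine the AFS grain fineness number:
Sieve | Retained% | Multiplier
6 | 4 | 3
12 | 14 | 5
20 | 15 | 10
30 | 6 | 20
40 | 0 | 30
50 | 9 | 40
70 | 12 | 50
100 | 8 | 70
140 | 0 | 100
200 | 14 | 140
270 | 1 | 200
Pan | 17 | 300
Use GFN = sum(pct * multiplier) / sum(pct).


Formula: GFN = sum(pct * multiplier) / sum(pct)
sum(pct * multiplier) = 9132
sum(pct) = 100
GFN = 9132 / 100 = 91.32

Final answer: 91.32


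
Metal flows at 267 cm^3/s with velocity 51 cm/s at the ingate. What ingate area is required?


Formula: A_ingate = Q / v  (continuity equation)
A = 267 cm^3/s / 51 cm/s = 5.2353 cm^2

5.2353 cm^2


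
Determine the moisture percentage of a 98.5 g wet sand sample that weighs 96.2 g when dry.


Formula: MC = (W_wet - W_dry) / W_wet * 100
Water mass = 98.5 - 96.2 = 2.3 g
MC = 2.3 / 98.5 * 100 = 2.3350%

2.3350%


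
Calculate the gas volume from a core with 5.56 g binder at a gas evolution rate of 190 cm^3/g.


Formula: V_gas = W_binder * gas_evolution_rate
V = 5.56 g * 190 cm^3/g = 1056.4000 cm^3

1056.4000 cm^3


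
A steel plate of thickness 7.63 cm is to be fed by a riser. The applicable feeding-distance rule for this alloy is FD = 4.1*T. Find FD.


Formula: FD = 4.1 * T  (riser feeding-distance rule)
FD = 4.1 * 7.63 cm = 31.2830 cm

Answer: 31.2830 cm


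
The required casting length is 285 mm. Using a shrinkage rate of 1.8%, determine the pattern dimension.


Formula: L_pattern = L_casting * (1 + shrinkage_rate/100)
Shrinkage factor = 1 + 1.8/100 = 1.018
L_pattern = 285 mm * 1.018 = 290.1300 mm

290.1300 mm


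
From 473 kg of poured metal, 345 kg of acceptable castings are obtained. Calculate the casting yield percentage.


Formula: Casting Yield = (W_good / W_total) * 100
Yield = (345 kg / 473 kg) * 100 = 72.9387%

Answer: 72.9387%


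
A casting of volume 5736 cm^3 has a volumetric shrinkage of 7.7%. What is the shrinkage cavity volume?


Formula: V_shrink = V_casting * shrinkage_pct / 100
V_shrink = 5736 cm^3 * 7.7 / 100 = 441.6720 cm^3

441.6720 cm^3


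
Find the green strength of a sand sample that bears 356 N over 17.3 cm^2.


Formula: Compressive Strength = Force / Area
Strength = 356 N / 17.3 cm^2 = 20.5780 N/cm^2

Answer: 20.5780 N/cm^2


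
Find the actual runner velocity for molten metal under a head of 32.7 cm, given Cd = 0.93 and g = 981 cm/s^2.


Formula: v = Cd * sqrt(2 * g * h)  (Torricelli with discharge coefficient)
2*g*h = 2 * 981 * 32.7 = 64157.4 cm^2/s^2
sqrt(64157.4) = 253.29311 cm/s
v = 0.93 * 253.29311 = 235.5626 cm/s

235.5626 cm/s


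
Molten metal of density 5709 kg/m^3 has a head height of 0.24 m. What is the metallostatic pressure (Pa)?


Formula: P = rho * g * h
rho * g = 5709 * 9.81 = 56005.29 N/m^3
P = 56005.29 * 0.24 = 13441.2696 Pa

13441.2696 Pa


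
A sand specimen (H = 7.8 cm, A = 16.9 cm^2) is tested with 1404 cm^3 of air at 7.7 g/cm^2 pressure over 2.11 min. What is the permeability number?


Formula: Permeability Number P = (V * H) / (p * A * t)
Numerator: V * H = 1404 * 7.8 = 10951.2
Denominator: p * A * t = 7.7 * 16.9 * 2.11 = 274.5743
P = 10951.2 / 274.5743 = 39.8843


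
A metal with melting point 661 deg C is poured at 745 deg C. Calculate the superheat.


Formula: Superheat = T_pour - T_melt
Superheat = 745 - 661 = 84 deg C

84 deg C


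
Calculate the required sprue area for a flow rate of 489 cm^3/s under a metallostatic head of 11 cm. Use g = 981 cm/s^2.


Formula: v = sqrt(2*g*h), A = Q/v
Velocity: v = sqrt(2 * 981 * 11) = sqrt(21582) = 146.9081 cm/s
Sprue area: A = Q / v = 489 / 146.9081 = 3.3286 cm^2


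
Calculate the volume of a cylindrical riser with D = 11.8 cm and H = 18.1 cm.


Formula: V = pi * (D/2)^2 * H  (cylinder volume)
Radius = D/2 = 11.8/2 = 5.9 cm
V = pi * 5.9^2 * 18.1 = 1979.3950 cm^3


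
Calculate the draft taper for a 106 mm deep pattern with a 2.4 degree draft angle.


Formula: taper = depth * tan(draft_angle)
tan(2.4 deg) = 0.0419124
taper = 106 mm * 0.0419124 = 4.4427 mm

Final answer: 4.4427 mm


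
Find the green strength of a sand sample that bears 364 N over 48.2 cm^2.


Formula: Compressive Strength = Force / Area
Strength = 364 N / 48.2 cm^2 = 7.5519 N/cm^2

Final answer: 7.5519 N/cm^2


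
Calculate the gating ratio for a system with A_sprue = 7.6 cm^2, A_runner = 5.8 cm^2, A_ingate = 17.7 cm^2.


Sprue:Runner:Ingate = 1 : 5.8/7.6 : 17.7/7.6 = 1:0.76:2.33


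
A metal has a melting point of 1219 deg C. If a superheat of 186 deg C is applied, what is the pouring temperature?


Formula: T_pour = T_melt + Superheat
T_pour = 1219 + 186 = 1405 deg C

1405 deg C


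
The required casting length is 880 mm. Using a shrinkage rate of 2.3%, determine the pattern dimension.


Formula: L_pattern = L_casting * (1 + shrinkage_rate/100)
Shrinkage factor = 1 + 2.3/100 = 1.023
L_pattern = 880 mm * 1.023 = 900.2400 mm

Answer: 900.2400 mm


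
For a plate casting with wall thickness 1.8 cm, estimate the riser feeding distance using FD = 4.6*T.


Formula: FD = 4.6 * T  (riser feeding-distance rule)
FD = 4.6 * 1.8 cm = 8.2800 cm

Answer: 8.2800 cm


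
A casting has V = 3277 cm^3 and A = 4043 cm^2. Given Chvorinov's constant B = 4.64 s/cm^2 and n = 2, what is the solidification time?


Formula: t_s = B * (V/A)^n  (Chvorinov's rule, n=2)
Modulus M = V/A = 3277/4043 = 0.810537 cm
M^2 = 0.810537^2 = 0.656970 cm^2
t_s = 4.64 * 0.656970 = 3.0483 s

Final answer: 3.0483 s


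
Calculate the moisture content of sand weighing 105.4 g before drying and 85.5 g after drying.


Formula: MC = (W_wet - W_dry) / W_wet * 100
Water mass = 105.4 - 85.5 = 19.9 g
MC = 19.9 / 105.4 * 100 = 18.8805%


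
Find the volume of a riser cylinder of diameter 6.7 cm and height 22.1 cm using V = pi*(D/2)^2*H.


Formula: V = pi * (D/2)^2 * H  (cylinder volume)
Radius = D/2 = 6.7/2 = 3.35 cm
V = pi * 3.35^2 * 22.1 = 779.1692 cm^3

Final answer: 779.1692 cm^3


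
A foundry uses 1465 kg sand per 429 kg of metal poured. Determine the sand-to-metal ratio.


Formula: Sand-to-Metal Ratio = W_sand / W_metal
Ratio = 1465 kg / 429 kg = 3.4149


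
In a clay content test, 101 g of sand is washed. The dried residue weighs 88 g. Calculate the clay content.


Formula: Clay% = (W_total - W_washed) / W_total * 100
Clay mass = 101 - 88 = 13 g
Clay% = 13 / 101 * 100 = 12.8713%

Answer: 12.8713%


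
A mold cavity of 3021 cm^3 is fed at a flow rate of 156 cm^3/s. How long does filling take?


Formula: t_fill = V_mold / Q_flow
t = 3021 cm^3 / 156 cm^3/s = 19.3654 s

Answer: 19.3654 s


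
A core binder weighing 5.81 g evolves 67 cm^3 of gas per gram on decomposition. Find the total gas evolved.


Formula: V_gas = W_binder * gas_evolution_rate
V = 5.81 g * 67 cm^3/g = 389.2700 cm^3

Final answer: 389.2700 cm^3


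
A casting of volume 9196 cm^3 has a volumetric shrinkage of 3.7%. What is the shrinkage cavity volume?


Formula: V_shrink = V_casting * shrinkage_pct / 100
V_shrink = 9196 cm^3 * 3.7 / 100 = 340.2520 cm^3

Answer: 340.2520 cm^3


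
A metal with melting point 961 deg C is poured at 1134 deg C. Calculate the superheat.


Formula: Superheat = T_pour - T_melt
Superheat = 1134 - 961 = 173 deg C

173 deg C


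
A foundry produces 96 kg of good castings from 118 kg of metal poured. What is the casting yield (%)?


Formula: Casting Yield = (W_good / W_total) * 100
Yield = (96 kg / 118 kg) * 100 = 81.3559%

Answer: 81.3559%


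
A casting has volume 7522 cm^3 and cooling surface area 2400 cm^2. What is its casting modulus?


Formula: Casting Modulus M = V / A
M = 7522 cm^3 / 2400 cm^2 = 3.1342 cm

Final answer: 3.1342 cm


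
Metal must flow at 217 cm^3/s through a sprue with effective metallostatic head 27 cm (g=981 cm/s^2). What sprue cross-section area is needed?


Formula: v = sqrt(2*g*h), A = Q/v
Velocity: v = sqrt(2 * 981 * 27) = sqrt(52974) = 230.1608 cm/s
Sprue area: A = Q / v = 217 / 230.1608 = 0.9428 cm^2

Final answer: 0.9428 cm^2


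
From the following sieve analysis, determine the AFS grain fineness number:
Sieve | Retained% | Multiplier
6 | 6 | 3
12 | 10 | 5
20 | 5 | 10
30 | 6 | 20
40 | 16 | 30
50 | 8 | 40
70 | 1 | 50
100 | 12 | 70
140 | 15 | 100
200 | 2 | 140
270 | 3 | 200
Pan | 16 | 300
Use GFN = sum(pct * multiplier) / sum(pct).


Formula: GFN = sum(pct * multiplier) / sum(pct)
sum(pct * multiplier) = 9108
sum(pct) = 100
GFN = 9108 / 100 = 91.08

Answer: 91.08


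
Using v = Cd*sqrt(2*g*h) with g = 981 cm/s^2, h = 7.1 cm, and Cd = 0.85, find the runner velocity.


Formula: v = Cd * sqrt(2 * g * h)  (Torricelli with discharge coefficient)
2*g*h = 2 * 981 * 7.1 = 13930.2 cm^2/s^2
sqrt(13930.2) = 118.02627 cm/s
v = 0.85 * 118.02627 = 100.3223 cm/s

100.3223 cm/s


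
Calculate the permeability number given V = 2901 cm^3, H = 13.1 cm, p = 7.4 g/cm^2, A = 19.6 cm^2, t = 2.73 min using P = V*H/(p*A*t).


Formula: Permeability Number P = (V * H) / (p * A * t)
Numerator: V * H = 2901 * 13.1 = 38003.1
Denominator: p * A * t = 7.4 * 19.6 * 2.73 = 395.9592
P = 38003.1 / 395.9592 = 95.9773

Answer: 95.9773


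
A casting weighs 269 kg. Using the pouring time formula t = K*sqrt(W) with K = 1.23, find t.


Formula: t = K * sqrt(W)
sqrt(W) = sqrt(269) = 16.40122
t = 1.23 * 16.40122 = 20.1735 s


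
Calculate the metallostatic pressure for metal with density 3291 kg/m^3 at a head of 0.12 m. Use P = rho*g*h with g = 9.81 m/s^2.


Formula: P = rho * g * h
rho * g = 3291 * 9.81 = 32284.71 N/m^3
P = 32284.71 * 0.12 = 3874.1652 Pa

Final answer: 3874.1652 Pa


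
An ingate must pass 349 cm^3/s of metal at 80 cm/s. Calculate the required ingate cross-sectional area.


Formula: A_ingate = Q / v  (continuity equation)
A = 349 cm^3/s / 80 cm/s = 4.3625 cm^2

Answer: 4.3625 cm^2


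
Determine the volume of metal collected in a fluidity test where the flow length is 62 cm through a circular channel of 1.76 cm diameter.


Formula: V = pi * (d/2)^2 * L  (cylinder volume)
Radius = 1.76/2 = 0.88 cm
V = pi * 0.88^2 * 62 = 150.8367 cm^3

Answer: 150.8367 cm^3


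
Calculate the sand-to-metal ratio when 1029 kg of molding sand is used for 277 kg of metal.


Formula: Sand-to-Metal Ratio = W_sand / W_metal
Ratio = 1029 kg / 277 kg = 3.7148

Final answer: 3.7148


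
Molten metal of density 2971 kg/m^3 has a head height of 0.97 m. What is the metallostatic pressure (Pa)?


Formula: P = rho * g * h
rho * g = 2971 * 9.81 = 29145.51 N/m^3
P = 29145.51 * 0.97 = 28271.1447 Pa

28271.1447 Pa


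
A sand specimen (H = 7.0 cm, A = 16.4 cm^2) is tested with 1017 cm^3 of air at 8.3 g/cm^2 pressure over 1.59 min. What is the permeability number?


Formula: Permeability Number P = (V * H) / (p * A * t)
Numerator: V * H = 1017 * 7.0 = 7119.0
Denominator: p * A * t = 8.3 * 16.4 * 1.59 = 216.4308
P = 7119.0 / 216.4308 = 32.8927

Final answer: 32.8927


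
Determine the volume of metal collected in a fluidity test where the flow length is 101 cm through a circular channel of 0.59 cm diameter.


Formula: V = pi * (d/2)^2 * L  (cylinder volume)
Radius = 0.59/2 = 0.295 cm
V = pi * 0.295^2 * 101 = 27.6131 cm^3

Final answer: 27.6131 cm^3


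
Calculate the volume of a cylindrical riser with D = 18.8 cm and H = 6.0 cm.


Formula: V = pi * (D/2)^2 * H  (cylinder volume)
Radius = D/2 = 18.8/2 = 9.4 cm
V = pi * 9.4^2 * 6.0 = 1665.5468 cm^3


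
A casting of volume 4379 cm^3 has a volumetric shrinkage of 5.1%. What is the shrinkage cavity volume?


Formula: V_shrink = V_casting * shrinkage_pct / 100
V_shrink = 4379 cm^3 * 5.1 / 100 = 223.3290 cm^3

223.3290 cm^3


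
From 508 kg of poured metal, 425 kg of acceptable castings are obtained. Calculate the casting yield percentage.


Formula: Casting Yield = (W_good / W_total) * 100
Yield = (425 kg / 508 kg) * 100 = 83.6614%

83.6614%


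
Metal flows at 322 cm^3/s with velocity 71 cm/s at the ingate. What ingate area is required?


Formula: A_ingate = Q / v  (continuity equation)
A = 322 cm^3/s / 71 cm/s = 4.5352 cm^2

Answer: 4.5352 cm^2


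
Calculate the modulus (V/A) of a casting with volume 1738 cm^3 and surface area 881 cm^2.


Formula: Casting Modulus M = V / A
M = 1738 cm^3 / 881 cm^2 = 1.9728 cm


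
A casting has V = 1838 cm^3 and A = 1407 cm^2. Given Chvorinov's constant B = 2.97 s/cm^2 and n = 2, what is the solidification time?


Formula: t_s = B * (V/A)^n  (Chvorinov's rule, n=2)
Modulus M = V/A = 1838/1407 = 1.306326 cm
M^2 = 1.306326^2 = 1.706488 cm^2
t_s = 2.97 * 1.706488 = 5.0683 s

Answer: 5.0683 s


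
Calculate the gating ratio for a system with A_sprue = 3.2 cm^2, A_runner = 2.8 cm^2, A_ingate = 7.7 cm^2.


Sprue:Runner:Ingate = 1 : 2.8/3.2 : 7.7/3.2 = 1:0.88:2.41

Final answer: 1:0.88:2.41


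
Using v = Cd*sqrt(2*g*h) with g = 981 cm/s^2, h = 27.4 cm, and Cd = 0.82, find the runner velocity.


Formula: v = Cd * sqrt(2 * g * h)  (Torricelli with discharge coefficient)
2*g*h = 2 * 981 * 27.4 = 53758.8 cm^2/s^2
sqrt(53758.8) = 231.85944 cm/s
v = 0.82 * 231.85944 = 190.1247 cm/s

190.1247 cm/s


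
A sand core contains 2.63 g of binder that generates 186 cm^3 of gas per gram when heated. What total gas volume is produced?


Formula: V_gas = W_binder * gas_evolution_rate
V = 2.63 g * 186 cm^3/g = 489.1800 cm^3

Final answer: 489.1800 cm^3


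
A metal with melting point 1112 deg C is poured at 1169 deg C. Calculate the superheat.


Formula: Superheat = T_pour - T_melt
Superheat = 1169 - 1112 = 57 deg C


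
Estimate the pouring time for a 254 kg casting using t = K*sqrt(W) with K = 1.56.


Formula: t = K * sqrt(W)
sqrt(W) = sqrt(254) = 15.93738
t = 1.56 * 15.93738 = 24.8623 s

24.8623 s


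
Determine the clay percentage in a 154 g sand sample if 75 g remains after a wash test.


Formula: Clay% = (W_total - W_washed) / W_total * 100
Clay mass = 154 - 75 = 79 g
Clay% = 79 / 154 * 100 = 51.2987%

51.2987%


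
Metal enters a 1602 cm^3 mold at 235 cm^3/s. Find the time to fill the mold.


Formula: t_fill = V_mold / Q_flow
t = 1602 cm^3 / 235 cm^3/s = 6.8170 s


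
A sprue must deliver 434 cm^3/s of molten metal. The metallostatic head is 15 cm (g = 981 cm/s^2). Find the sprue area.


Formula: v = sqrt(2*g*h), A = Q/v
Velocity: v = sqrt(2 * 981 * 15) = sqrt(29430) = 171.5517 cm/s
Sprue area: A = Q / v = 434 / 171.5517 = 2.5298 cm^2

Final answer: 2.5298 cm^2


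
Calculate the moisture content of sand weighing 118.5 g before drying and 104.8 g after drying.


Formula: MC = (W_wet - W_dry) / W_wet * 100
Water mass = 118.5 - 104.8 = 13.7 g
MC = 13.7 / 118.5 * 100 = 11.5612%

Answer: 11.5612%


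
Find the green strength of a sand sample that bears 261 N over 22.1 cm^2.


Formula: Compressive Strength = Force / Area
Strength = 261 N / 22.1 cm^2 = 11.8100 N/cm^2

Answer: 11.8100 N/cm^2


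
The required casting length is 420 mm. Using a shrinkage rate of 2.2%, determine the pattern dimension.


Formula: L_pattern = L_casting * (1 + shrinkage_rate/100)
Shrinkage factor = 1 + 2.2/100 = 1.022
L_pattern = 420 mm * 1.022 = 429.2400 mm

Final answer: 429.2400 mm


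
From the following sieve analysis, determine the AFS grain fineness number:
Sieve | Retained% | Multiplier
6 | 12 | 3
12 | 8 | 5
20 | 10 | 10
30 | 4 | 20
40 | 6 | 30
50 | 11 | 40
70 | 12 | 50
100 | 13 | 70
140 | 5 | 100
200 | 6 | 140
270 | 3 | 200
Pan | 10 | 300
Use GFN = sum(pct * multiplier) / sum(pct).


Formula: GFN = sum(pct * multiplier) / sum(pct)
sum(pct * multiplier) = 7326
sum(pct) = 100
GFN = 7326 / 100 = 73.26


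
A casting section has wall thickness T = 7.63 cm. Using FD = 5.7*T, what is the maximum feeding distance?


Formula: FD = 5.7 * T  (riser feeding-distance rule)
FD = 5.7 * 7.63 cm = 43.4910 cm


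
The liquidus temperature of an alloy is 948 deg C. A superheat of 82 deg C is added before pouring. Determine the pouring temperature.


Formula: T_pour = T_melt + Superheat
T_pour = 948 + 82 = 1030 deg C

1030 deg C


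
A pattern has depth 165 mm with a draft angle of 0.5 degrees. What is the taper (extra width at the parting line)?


Formula: taper = depth * tan(draft_angle)
tan(0.5 deg) = 0.0087269
taper = 165 mm * 0.0087269 = 1.4399 mm

Final answer: 1.4399 mm


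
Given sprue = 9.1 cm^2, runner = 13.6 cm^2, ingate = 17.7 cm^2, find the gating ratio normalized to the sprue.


Sprue:Runner:Ingate = 1 : 13.6/9.1 : 17.7/9.1 = 1:1.49:1.95

1:1.49:1.95


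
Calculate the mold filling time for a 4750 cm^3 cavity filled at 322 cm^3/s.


Formula: t_fill = V_mold / Q_flow
t = 4750 cm^3 / 322 cm^3/s = 14.7516 s

Final answer: 14.7516 s


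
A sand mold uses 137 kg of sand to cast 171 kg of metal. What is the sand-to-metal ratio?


Formula: Sand-to-Metal Ratio = W_sand / W_metal
Ratio = 137 kg / 171 kg = 0.8012


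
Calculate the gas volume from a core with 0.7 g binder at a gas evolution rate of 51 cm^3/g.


Formula: V_gas = W_binder * gas_evolution_rate
V = 0.7 g * 51 cm^3/g = 35.7000 cm^3

Final answer: 35.7000 cm^3


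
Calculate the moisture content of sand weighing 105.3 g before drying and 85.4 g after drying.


Formula: MC = (W_wet - W_dry) / W_wet * 100
Water mass = 105.3 - 85.4 = 19.9 g
MC = 19.9 / 105.3 * 100 = 18.8984%


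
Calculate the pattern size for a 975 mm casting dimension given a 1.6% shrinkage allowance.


Formula: L_pattern = L_casting * (1 + shrinkage_rate/100)
Shrinkage factor = 1 + 1.6/100 = 1.016
L_pattern = 975 mm * 1.016 = 990.6000 mm

Final answer: 990.6000 mm


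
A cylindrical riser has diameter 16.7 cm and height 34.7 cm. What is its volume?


Formula: V = pi * (D/2)^2 * H  (cylinder volume)
Radius = D/2 = 16.7/2 = 8.35 cm
V = pi * 8.35^2 * 34.7 = 7600.6774 cm^3

7600.6774 cm^3


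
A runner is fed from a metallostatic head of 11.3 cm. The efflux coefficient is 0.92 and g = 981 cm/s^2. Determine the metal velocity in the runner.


Formula: v = Cd * sqrt(2 * g * h)  (Torricelli with discharge coefficient)
2*g*h = 2 * 981 * 11.3 = 22170.6 cm^2/s^2
sqrt(22170.6) = 148.89795 cm/s
v = 0.92 * 148.89795 = 136.9861 cm/s

Final answer: 136.9861 cm/s


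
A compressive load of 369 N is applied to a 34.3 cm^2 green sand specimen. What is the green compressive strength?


Formula: Compressive Strength = Force / Area
Strength = 369 N / 34.3 cm^2 = 10.7580 N/cm^2

Answer: 10.7580 N/cm^2


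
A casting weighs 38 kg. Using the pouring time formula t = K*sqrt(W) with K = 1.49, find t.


Formula: t = K * sqrt(W)
sqrt(W) = sqrt(38) = 6.16441
t = 1.49 * 6.16441 = 9.1850 s


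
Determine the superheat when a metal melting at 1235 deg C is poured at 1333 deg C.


Formula: Superheat = T_pour - T_melt
Superheat = 1333 - 1235 = 98 deg C

Final answer: 98 deg C


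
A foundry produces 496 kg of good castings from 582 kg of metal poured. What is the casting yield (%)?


Formula: Casting Yield = (W_good / W_total) * 100
Yield = (496 kg / 582 kg) * 100 = 85.2234%


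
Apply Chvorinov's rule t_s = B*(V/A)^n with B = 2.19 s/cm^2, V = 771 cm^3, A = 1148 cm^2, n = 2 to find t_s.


Formula: t_s = B * (V/A)^n  (Chvorinov's rule, n=2)
Modulus M = V/A = 771/1148 = 0.671603 cm
M^2 = 0.671603^2 = 0.451051 cm^2
t_s = 2.19 * 0.451051 = 0.9878 s

0.9878 s


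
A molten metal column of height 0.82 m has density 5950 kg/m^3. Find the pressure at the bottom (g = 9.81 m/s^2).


Formula: P = rho * g * h
rho * g = 5950 * 9.81 = 58369.5 N/m^3
P = 58369.5 * 0.82 = 47862.9900 Pa


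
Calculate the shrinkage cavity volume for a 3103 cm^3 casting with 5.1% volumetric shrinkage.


Formula: V_shrink = V_casting * shrinkage_pct / 100
V_shrink = 3103 cm^3 * 5.1 / 100 = 158.2530 cm^3


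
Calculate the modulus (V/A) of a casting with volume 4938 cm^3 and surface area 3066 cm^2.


Formula: Casting Modulus M = V / A
M = 4938 cm^3 / 3066 cm^2 = 1.6106 cm

Final answer: 1.6106 cm


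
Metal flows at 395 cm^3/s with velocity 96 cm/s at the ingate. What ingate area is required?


Formula: A_ingate = Q / v  (continuity equation)
A = 395 cm^3/s / 96 cm/s = 4.1146 cm^2

Final answer: 4.1146 cm^2


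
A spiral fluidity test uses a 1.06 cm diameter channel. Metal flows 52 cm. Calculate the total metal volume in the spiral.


Formula: V = pi * (d/2)^2 * L  (cylinder volume)
Radius = 1.06/2 = 0.53 cm
V = pi * 0.53^2 * 52 = 45.8886 cm^3

Answer: 45.8886 cm^3


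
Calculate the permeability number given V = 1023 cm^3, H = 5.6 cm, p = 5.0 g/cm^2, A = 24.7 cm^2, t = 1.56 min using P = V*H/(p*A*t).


Formula: Permeability Number P = (V * H) / (p * A * t)
Numerator: V * H = 1023 * 5.6 = 5728.8
Denominator: p * A * t = 5.0 * 24.7 * 1.56 = 192.66
P = 5728.8 / 192.66 = 29.7353

Answer: 29.7353


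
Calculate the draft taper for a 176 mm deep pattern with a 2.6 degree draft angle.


Formula: taper = depth * tan(draft_angle)
tan(2.6 deg) = 0.0454097
taper = 176 mm * 0.0454097 = 7.9921 mm

Answer: 7.9921 mm


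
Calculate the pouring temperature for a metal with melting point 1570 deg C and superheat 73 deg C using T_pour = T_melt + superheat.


Formula: T_pour = T_melt + Superheat
T_pour = 1570 + 73 = 1643 deg C

Answer: 1643 deg C


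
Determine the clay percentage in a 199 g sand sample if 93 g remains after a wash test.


Formula: Clay% = (W_total - W_washed) / W_total * 100
Clay mass = 199 - 93 = 106 g
Clay% = 106 / 199 * 100 = 53.2663%

Answer: 53.2663%


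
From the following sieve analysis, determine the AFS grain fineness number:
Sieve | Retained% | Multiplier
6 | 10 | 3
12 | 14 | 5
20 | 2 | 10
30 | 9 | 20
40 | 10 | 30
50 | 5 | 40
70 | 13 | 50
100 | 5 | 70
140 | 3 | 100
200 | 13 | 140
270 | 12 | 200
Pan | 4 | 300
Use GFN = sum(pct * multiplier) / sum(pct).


Formula: GFN = sum(pct * multiplier) / sum(pct)
sum(pct * multiplier) = 7520
sum(pct) = 100
GFN = 7520 / 100 = 75.20

Final answer: 75.20


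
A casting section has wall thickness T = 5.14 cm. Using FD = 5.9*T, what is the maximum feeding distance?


Formula: FD = 5.9 * T  (riser feeding-distance rule)
FD = 5.9 * 5.14 cm = 30.3260 cm

30.3260 cm


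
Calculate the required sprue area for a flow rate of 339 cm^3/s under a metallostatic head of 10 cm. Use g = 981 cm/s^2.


Formula: v = sqrt(2*g*h), A = Q/v
Velocity: v = sqrt(2 * 981 * 10) = sqrt(19620) = 140.0714 cm/s
Sprue area: A = Q / v = 339 / 140.0714 = 2.4202 cm^2

2.4202 cm^2


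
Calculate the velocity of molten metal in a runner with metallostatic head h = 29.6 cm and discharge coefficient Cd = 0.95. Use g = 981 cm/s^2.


Formula: v = Cd * sqrt(2 * g * h)  (Torricelli with discharge coefficient)
2*g*h = 2 * 981 * 29.6 = 58075.2 cm^2/s^2
sqrt(58075.2) = 240.98797 cm/s
v = 0.95 * 240.98797 = 228.9386 cm/s

228.9386 cm/s


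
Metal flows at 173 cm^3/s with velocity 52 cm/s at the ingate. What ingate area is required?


Formula: A_ingate = Q / v  (continuity equation)
A = 173 cm^3/s / 52 cm/s = 3.3269 cm^2

Answer: 3.3269 cm^2


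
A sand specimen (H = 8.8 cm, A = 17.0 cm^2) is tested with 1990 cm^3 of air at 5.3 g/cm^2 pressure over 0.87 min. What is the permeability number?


Formula: Permeability Number P = (V * H) / (p * A * t)
Numerator: V * H = 1990 * 8.8 = 17512.0
Denominator: p * A * t = 5.3 * 17.0 * 0.87 = 78.387
P = 17512.0 / 78.387 = 223.4044


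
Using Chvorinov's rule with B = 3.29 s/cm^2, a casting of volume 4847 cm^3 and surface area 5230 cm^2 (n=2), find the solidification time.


Formula: t_s = B * (V/A)^n  (Chvorinov's rule, n=2)
Modulus M = V/A = 4847/5230 = 0.926769 cm
M^2 = 0.926769^2 = 0.858901 cm^2
t_s = 3.29 * 0.858901 = 2.8258 s

Answer: 2.8258 s


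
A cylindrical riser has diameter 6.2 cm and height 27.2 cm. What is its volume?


Formula: V = pi * (D/2)^2 * H  (cylinder volume)
Radius = D/2 = 6.2/2 = 3.1 cm
V = pi * 3.1^2 * 27.2 = 821.1872 cm^3


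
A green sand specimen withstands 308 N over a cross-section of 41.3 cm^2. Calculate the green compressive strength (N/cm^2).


Formula: Compressive Strength = Force / Area
Strength = 308 N / 41.3 cm^2 = 7.4576 N/cm^2

Final answer: 7.4576 N/cm^2


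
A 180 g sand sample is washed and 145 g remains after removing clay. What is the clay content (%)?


Formula: Clay% = (W_total - W_washed) / W_total * 100
Clay mass = 180 - 145 = 35 g
Clay% = 35 / 180 * 100 = 19.4444%

Final answer: 19.4444%


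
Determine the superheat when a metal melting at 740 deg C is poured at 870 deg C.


Formula: Superheat = T_pour - T_melt
Superheat = 870 - 740 = 130 deg C

130 deg C


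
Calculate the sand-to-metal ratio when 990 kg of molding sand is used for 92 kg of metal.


Formula: Sand-to-Metal Ratio = W_sand / W_metal
Ratio = 990 kg / 92 kg = 10.7609

10.7609


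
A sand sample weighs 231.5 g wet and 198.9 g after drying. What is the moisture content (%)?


Formula: MC = (W_wet - W_dry) / W_wet * 100
Water mass = 231.5 - 198.9 = 32.6 g
MC = 32.6 / 231.5 * 100 = 14.0821%

Answer: 14.0821%


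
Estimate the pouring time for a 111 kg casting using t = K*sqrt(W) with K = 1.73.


Formula: t = K * sqrt(W)
sqrt(W) = sqrt(111) = 10.53565
t = 1.73 * 10.53565 = 18.2267 s


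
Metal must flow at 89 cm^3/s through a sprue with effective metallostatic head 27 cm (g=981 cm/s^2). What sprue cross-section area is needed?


Formula: v = sqrt(2*g*h), A = Q/v
Velocity: v = sqrt(2 * 981 * 27) = sqrt(52974) = 230.1608 cm/s
Sprue area: A = Q / v = 89 / 230.1608 = 0.3867 cm^2

Final answer: 0.3867 cm^2


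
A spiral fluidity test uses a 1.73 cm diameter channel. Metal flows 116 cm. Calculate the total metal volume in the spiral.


Formula: V = pi * (d/2)^2 * L  (cylinder volume)
Radius = 1.73/2 = 0.865 cm
V = pi * 0.865^2 * 116 = 272.6717 cm^3

Final answer: 272.6717 cm^3


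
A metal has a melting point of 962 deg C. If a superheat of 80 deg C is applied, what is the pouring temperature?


Formula: T_pour = T_melt + Superheat
T_pour = 962 + 80 = 1042 deg C


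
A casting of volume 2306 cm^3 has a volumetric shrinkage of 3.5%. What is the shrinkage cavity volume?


Formula: V_shrink = V_casting * shrinkage_pct / 100
V_shrink = 2306 cm^3 * 3.5 / 100 = 80.7100 cm^3

80.7100 cm^3


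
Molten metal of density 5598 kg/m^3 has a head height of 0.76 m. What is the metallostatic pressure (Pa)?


Formula: P = rho * g * h
rho * g = 5598 * 9.81 = 54916.38 N/m^3
P = 54916.38 * 0.76 = 41736.4488 Pa

41736.4488 Pa


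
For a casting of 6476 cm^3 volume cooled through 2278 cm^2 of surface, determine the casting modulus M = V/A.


Formula: Casting Modulus M = V / A
M = 6476 cm^3 / 2278 cm^2 = 2.8428 cm

2.8428 cm


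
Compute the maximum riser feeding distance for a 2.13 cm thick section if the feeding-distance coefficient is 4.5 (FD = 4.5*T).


Formula: FD = 4.5 * T  (riser feeding-distance rule)
FD = 4.5 * 2.13 cm = 9.5850 cm


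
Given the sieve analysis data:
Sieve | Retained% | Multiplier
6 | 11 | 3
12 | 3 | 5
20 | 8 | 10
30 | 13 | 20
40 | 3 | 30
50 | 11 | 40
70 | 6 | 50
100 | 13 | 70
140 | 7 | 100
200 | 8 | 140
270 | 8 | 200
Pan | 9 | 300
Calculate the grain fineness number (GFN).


Formula: GFN = sum(pct * multiplier) / sum(pct)
sum(pct * multiplier) = 8248
sum(pct) = 100
GFN = 8248 / 100 = 82.48

82.48


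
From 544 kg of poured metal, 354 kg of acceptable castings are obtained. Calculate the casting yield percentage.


Formula: Casting Yield = (W_good / W_total) * 100
Yield = (354 kg / 544 kg) * 100 = 65.0735%

Answer: 65.0735%


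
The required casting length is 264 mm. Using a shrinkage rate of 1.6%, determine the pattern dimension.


Formula: L_pattern = L_casting * (1 + shrinkage_rate/100)
Shrinkage factor = 1 + 1.6/100 = 1.016
L_pattern = 264 mm * 1.016 = 268.2240 mm


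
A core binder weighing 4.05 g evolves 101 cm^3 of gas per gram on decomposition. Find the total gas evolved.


Formula: V_gas = W_binder * gas_evolution_rate
V = 4.05 g * 101 cm^3/g = 409.0500 cm^3

409.0500 cm^3


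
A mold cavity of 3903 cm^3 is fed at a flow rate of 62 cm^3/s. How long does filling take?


Formula: t_fill = V_mold / Q_flow
t = 3903 cm^3 / 62 cm^3/s = 62.9516 s

Final answer: 62.9516 s


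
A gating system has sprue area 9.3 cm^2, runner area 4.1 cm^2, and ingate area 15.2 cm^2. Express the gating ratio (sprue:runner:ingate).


Sprue:Runner:Ingate = 1 : 4.1/9.3 : 15.2/9.3 = 1:0.44:1.63


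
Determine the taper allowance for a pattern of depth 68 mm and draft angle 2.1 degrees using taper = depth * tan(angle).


Formula: taper = depth * tan(draft_angle)
tan(2.1 deg) = 0.0366683
taper = 68 mm * 0.0366683 = 2.4934 mm

Final answer: 2.4934 mm


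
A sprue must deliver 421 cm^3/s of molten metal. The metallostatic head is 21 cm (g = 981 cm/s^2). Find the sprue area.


Formula: v = sqrt(2*g*h), A = Q/v
Velocity: v = sqrt(2 * 981 * 21) = sqrt(41202) = 202.9828 cm/s
Sprue area: A = Q / v = 421 / 202.9828 = 2.0741 cm^2


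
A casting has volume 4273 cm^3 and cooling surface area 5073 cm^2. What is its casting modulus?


Formula: Casting Modulus M = V / A
M = 4273 cm^3 / 5073 cm^2 = 0.8423 cm


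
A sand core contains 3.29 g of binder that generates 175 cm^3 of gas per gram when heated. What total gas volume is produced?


Formula: V_gas = W_binder * gas_evolution_rate
V = 3.29 g * 175 cm^3/g = 575.7500 cm^3


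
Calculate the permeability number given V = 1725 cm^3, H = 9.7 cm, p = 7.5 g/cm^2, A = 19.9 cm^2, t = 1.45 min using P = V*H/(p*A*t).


Formula: Permeability Number P = (V * H) / (p * A * t)
Numerator: V * H = 1725 * 9.7 = 16732.5
Denominator: p * A * t = 7.5 * 19.9 * 1.45 = 216.4125
P = 16732.5 / 216.4125 = 77.3176


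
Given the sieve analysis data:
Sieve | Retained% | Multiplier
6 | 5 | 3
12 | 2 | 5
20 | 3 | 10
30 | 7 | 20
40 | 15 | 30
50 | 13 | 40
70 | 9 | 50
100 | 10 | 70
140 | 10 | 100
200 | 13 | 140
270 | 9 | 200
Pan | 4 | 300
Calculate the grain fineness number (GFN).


Formula: GFN = sum(pct * multiplier) / sum(pct)
sum(pct * multiplier) = 8135
sum(pct) = 100
GFN = 8135 / 100 = 81.35

Final answer: 81.35


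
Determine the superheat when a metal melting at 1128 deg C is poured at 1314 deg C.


Formula: Superheat = T_pour - T_melt
Superheat = 1314 - 1128 = 186 deg C

Answer: 186 deg C


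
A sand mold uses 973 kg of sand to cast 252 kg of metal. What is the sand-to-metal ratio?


Formula: Sand-to-Metal Ratio = W_sand / W_metal
Ratio = 973 kg / 252 kg = 3.8611

Answer: 3.8611


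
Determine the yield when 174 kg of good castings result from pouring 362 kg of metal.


Formula: Casting Yield = (W_good / W_total) * 100
Yield = (174 kg / 362 kg) * 100 = 48.0663%

Answer: 48.0663%


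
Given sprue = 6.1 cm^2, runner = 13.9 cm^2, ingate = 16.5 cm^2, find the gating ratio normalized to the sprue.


Sprue:Runner:Ingate = 1 : 13.9/6.1 : 16.5/6.1 = 1:2.28:2.70

Final answer: 1:2.28:2.70


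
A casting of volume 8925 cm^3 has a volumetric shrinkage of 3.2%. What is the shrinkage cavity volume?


Formula: V_shrink = V_casting * shrinkage_pct / 100
V_shrink = 8925 cm^3 * 3.2 / 100 = 285.6000 cm^3

Answer: 285.6000 cm^3


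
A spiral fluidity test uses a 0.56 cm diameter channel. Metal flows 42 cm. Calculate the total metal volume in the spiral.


Formula: V = pi * (d/2)^2 * L  (cylinder volume)
Radius = 0.56/2 = 0.28 cm
V = pi * 0.28^2 * 42 = 10.3446 cm^3

Answer: 10.3446 cm^3


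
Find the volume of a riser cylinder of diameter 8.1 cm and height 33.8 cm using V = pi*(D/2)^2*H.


Formula: V = pi * (D/2)^2 * H  (cylinder volume)
Radius = D/2 = 8.1/2 = 4.05 cm
V = pi * 4.05^2 * 33.8 = 1741.7131 cm^3

Final answer: 1741.7131 cm^3


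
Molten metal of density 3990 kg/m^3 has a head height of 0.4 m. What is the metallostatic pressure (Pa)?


Formula: P = rho * g * h
rho * g = 3990 * 9.81 = 39141.9 N/m^3
P = 39141.9 * 0.4 = 15656.7600 Pa

Final answer: 15656.7600 Pa


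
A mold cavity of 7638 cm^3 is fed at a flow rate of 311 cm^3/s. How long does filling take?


Formula: t_fill = V_mold / Q_flow
t = 7638 cm^3 / 311 cm^3/s = 24.5595 s

Answer: 24.5595 s


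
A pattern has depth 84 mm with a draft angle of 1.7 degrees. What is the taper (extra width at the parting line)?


Formula: taper = depth * tan(draft_angle)
tan(1.7 deg) = 0.0296793
taper = 84 mm * 0.0296793 = 2.4931 mm

2.4931 mm


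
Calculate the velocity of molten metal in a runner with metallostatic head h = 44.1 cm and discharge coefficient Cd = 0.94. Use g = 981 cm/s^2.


Formula: v = Cd * sqrt(2 * g * h)  (Torricelli with discharge coefficient)
2*g*h = 2 * 981 * 44.1 = 86524.2 cm^2/s^2
sqrt(86524.2) = 294.14996 cm/s
v = 0.94 * 294.14996 = 276.5010 cm/s

Answer: 276.5010 cm/s


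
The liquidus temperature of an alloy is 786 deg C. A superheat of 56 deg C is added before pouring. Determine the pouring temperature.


Formula: T_pour = T_melt + Superheat
T_pour = 786 + 56 = 842 deg C


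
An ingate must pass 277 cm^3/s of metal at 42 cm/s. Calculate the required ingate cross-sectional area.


Formula: A_ingate = Q / v  (continuity equation)
A = 277 cm^3/s / 42 cm/s = 6.5952 cm^2

Final answer: 6.5952 cm^2


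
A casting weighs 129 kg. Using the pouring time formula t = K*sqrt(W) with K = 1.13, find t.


Formula: t = K * sqrt(W)
sqrt(W) = sqrt(129) = 11.35782
t = 1.13 * 11.35782 = 12.8343 s

12.8343 s


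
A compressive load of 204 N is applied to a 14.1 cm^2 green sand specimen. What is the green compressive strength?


Formula: Compressive Strength = Force / Area
Strength = 204 N / 14.1 cm^2 = 14.4681 N/cm^2


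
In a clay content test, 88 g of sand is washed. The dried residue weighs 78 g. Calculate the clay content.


Formula: Clay% = (W_total - W_washed) / W_total * 100
Clay mass = 88 - 78 = 10 g
Clay% = 10 / 88 * 100 = 11.3636%

11.3636%


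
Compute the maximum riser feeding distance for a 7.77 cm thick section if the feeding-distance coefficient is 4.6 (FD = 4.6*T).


Formula: FD = 4.6 * T  (riser feeding-distance rule)
FD = 4.6 * 7.77 cm = 35.7420 cm

35.7420 cm


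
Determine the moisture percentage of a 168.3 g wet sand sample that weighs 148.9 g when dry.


Formula: MC = (W_wet - W_dry) / W_wet * 100
Water mass = 168.3 - 148.9 = 19.4 g
MC = 19.4 / 168.3 * 100 = 11.5270%

Final answer: 11.5270%


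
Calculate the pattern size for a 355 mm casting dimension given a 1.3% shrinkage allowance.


Formula: L_pattern = L_casting * (1 + shrinkage_rate/100)
Shrinkage factor = 1 + 1.3/100 = 1.013
L_pattern = 355 mm * 1.013 = 359.6150 mm

Final answer: 359.6150 mm


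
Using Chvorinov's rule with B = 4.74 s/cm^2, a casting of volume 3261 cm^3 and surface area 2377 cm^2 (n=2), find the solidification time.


Formula: t_s = B * (V/A)^n  (Chvorinov's rule, n=2)
Modulus M = V/A = 3261/2377 = 1.371897 cm
M^2 = 1.371897^2 = 1.882101 cm^2
t_s = 4.74 * 1.882101 = 8.9212 s

8.9212 s


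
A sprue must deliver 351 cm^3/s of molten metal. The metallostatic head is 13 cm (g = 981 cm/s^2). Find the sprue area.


Formula: v = sqrt(2*g*h), A = Q/v
Velocity: v = sqrt(2 * 981 * 13) = sqrt(25506) = 159.7060 cm/s
Sprue area: A = Q / v = 351 / 159.7060 = 2.1978 cm^2

2.1978 cm^2


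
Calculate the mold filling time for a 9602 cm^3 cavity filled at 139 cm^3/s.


Formula: t_fill = V_mold / Q_flow
t = 9602 cm^3 / 139 cm^3/s = 69.0791 s


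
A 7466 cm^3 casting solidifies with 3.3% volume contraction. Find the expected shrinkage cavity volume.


Formula: V_shrink = V_casting * shrinkage_pct / 100
V_shrink = 7466 cm^3 * 3.3 / 100 = 246.3780 cm^3

Final answer: 246.3780 cm^3


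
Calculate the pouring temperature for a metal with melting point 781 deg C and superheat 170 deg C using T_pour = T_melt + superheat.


Formula: T_pour = T_melt + Superheat
T_pour = 781 + 170 = 951 deg C

951 deg C


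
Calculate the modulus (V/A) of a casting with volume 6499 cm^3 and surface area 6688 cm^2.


Formula: Casting Modulus M = V / A
M = 6499 cm^3 / 6688 cm^2 = 0.9717 cm


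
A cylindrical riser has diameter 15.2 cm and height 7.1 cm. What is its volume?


Formula: V = pi * (D/2)^2 * H  (cylinder volume)
Radius = D/2 = 15.2/2 = 7.6 cm
V = pi * 7.6^2 * 7.1 = 1288.3546 cm^3

Final answer: 1288.3546 cm^3


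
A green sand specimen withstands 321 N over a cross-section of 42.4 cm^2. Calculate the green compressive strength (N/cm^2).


Formula: Compressive Strength = Force / Area
Strength = 321 N / 42.4 cm^2 = 7.5708 N/cm^2


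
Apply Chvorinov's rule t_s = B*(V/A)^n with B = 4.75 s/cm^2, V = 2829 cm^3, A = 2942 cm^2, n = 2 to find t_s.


Formula: t_s = B * (V/A)^n  (Chvorinov's rule, n=2)
Modulus M = V/A = 2829/2942 = 0.961591 cm
M^2 = 0.961591^2 = 0.924657 cm^2
t_s = 4.75 * 0.924657 = 4.3921 s

Final answer: 4.3921 s


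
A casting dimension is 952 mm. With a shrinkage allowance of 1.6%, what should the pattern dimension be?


Formula: L_pattern = L_casting * (1 + shrinkage_rate/100)
Shrinkage factor = 1 + 1.6/100 = 1.016
L_pattern = 952 mm * 1.016 = 967.2320 mm

Answer: 967.2320 mm


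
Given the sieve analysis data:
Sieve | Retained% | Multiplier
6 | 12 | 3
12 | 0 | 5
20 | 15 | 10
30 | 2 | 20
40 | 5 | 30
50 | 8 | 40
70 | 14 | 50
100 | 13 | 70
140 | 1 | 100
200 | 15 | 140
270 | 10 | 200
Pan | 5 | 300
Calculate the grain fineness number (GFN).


Formula: GFN = sum(pct * multiplier) / sum(pct)
sum(pct * multiplier) = 8006
sum(pct) = 100
GFN = 8006 / 100 = 80.06


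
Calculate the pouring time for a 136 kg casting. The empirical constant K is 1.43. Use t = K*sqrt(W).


Formula: t = K * sqrt(W)
sqrt(W) = sqrt(136) = 11.66190
t = 1.43 * 11.66190 = 16.6765 s

Answer: 16.6765 s
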